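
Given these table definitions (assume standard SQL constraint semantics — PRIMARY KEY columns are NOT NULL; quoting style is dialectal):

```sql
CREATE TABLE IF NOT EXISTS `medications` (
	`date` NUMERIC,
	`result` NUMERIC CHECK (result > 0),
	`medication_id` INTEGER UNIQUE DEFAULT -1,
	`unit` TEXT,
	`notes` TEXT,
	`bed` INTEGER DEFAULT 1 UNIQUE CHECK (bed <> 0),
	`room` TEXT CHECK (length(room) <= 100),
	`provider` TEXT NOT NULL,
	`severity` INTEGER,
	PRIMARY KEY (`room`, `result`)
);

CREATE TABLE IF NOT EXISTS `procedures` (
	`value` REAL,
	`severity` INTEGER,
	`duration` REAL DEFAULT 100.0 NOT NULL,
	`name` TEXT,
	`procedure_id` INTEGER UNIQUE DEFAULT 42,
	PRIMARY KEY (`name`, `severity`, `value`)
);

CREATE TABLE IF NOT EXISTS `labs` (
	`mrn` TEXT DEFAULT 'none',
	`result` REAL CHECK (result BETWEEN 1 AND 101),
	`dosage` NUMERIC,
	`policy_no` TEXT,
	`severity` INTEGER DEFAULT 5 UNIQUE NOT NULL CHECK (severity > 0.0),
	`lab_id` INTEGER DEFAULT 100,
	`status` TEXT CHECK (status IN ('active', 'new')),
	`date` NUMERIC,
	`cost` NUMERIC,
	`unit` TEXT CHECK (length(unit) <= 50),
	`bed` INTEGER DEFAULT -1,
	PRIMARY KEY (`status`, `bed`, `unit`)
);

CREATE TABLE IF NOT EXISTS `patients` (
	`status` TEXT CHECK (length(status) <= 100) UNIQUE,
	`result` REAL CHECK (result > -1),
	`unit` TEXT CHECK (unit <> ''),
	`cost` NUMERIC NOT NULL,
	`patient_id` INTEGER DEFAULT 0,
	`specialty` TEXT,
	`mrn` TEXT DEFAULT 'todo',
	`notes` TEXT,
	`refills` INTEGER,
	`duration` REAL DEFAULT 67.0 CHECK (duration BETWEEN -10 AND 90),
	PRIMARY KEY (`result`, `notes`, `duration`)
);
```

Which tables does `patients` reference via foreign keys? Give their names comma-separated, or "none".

none

No column in patients has a REFERENCES clause.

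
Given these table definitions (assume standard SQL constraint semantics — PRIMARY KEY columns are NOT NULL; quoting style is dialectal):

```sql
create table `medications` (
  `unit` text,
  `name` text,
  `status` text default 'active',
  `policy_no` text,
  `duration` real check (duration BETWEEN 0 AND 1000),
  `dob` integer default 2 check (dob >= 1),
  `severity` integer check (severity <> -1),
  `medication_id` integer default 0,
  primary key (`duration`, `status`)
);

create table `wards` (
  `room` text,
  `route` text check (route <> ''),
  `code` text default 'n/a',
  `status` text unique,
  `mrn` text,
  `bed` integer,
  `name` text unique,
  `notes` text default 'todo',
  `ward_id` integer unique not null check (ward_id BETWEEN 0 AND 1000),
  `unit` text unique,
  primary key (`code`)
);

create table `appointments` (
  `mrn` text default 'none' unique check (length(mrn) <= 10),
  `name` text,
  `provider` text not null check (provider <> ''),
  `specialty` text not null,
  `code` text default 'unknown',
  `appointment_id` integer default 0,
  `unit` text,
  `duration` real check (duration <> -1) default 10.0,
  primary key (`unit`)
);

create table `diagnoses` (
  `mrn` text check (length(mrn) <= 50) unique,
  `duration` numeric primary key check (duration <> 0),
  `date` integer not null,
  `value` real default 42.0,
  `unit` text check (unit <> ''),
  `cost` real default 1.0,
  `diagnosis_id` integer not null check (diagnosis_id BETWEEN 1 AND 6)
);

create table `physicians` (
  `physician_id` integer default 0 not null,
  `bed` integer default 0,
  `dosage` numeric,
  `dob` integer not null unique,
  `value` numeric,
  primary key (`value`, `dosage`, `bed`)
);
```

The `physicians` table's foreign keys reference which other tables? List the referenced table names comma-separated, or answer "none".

No column in physicians has a REFERENCES clause.

none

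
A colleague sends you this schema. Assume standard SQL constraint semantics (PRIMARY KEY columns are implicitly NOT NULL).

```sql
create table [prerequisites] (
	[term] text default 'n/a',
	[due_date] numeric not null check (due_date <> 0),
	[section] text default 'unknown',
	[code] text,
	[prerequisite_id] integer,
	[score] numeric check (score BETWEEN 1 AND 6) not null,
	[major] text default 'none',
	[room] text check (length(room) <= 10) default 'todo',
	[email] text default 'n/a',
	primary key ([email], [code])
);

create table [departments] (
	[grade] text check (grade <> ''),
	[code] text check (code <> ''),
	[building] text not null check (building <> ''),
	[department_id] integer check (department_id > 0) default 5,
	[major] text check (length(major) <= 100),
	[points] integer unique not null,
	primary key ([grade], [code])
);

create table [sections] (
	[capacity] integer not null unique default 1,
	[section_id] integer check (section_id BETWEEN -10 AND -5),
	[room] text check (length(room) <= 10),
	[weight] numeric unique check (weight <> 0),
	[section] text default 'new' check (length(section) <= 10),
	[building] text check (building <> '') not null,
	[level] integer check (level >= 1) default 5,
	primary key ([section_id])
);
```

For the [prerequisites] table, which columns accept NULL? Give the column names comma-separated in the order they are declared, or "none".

- term: DEFAULT only fills an omitted column; an explicit NULL is still allowed → nullable.
- due_date: declared NOT NULL → not nullable.
- section: DEFAULT only fills an omitted column; an explicit NULL is still allowed → nullable.
- code: part of the PRIMARY KEY, which implies NOT NULL → not nullable.
- prerequisite_id: no NOT NULL constraint applies → nullable.
- score: declared NOT NULL → not nullable.
- major: DEFAULT only fills an omitted column; an explicit NULL is still allowed → nullable.
- room: CHECK does not forbid NULL (a CHECK constraint passes when its expression is NULL) → nullable.
- email: part of the PRIMARY KEY, which implies NOT NULL → not nullable.

term, section, prerequisite_id, major, room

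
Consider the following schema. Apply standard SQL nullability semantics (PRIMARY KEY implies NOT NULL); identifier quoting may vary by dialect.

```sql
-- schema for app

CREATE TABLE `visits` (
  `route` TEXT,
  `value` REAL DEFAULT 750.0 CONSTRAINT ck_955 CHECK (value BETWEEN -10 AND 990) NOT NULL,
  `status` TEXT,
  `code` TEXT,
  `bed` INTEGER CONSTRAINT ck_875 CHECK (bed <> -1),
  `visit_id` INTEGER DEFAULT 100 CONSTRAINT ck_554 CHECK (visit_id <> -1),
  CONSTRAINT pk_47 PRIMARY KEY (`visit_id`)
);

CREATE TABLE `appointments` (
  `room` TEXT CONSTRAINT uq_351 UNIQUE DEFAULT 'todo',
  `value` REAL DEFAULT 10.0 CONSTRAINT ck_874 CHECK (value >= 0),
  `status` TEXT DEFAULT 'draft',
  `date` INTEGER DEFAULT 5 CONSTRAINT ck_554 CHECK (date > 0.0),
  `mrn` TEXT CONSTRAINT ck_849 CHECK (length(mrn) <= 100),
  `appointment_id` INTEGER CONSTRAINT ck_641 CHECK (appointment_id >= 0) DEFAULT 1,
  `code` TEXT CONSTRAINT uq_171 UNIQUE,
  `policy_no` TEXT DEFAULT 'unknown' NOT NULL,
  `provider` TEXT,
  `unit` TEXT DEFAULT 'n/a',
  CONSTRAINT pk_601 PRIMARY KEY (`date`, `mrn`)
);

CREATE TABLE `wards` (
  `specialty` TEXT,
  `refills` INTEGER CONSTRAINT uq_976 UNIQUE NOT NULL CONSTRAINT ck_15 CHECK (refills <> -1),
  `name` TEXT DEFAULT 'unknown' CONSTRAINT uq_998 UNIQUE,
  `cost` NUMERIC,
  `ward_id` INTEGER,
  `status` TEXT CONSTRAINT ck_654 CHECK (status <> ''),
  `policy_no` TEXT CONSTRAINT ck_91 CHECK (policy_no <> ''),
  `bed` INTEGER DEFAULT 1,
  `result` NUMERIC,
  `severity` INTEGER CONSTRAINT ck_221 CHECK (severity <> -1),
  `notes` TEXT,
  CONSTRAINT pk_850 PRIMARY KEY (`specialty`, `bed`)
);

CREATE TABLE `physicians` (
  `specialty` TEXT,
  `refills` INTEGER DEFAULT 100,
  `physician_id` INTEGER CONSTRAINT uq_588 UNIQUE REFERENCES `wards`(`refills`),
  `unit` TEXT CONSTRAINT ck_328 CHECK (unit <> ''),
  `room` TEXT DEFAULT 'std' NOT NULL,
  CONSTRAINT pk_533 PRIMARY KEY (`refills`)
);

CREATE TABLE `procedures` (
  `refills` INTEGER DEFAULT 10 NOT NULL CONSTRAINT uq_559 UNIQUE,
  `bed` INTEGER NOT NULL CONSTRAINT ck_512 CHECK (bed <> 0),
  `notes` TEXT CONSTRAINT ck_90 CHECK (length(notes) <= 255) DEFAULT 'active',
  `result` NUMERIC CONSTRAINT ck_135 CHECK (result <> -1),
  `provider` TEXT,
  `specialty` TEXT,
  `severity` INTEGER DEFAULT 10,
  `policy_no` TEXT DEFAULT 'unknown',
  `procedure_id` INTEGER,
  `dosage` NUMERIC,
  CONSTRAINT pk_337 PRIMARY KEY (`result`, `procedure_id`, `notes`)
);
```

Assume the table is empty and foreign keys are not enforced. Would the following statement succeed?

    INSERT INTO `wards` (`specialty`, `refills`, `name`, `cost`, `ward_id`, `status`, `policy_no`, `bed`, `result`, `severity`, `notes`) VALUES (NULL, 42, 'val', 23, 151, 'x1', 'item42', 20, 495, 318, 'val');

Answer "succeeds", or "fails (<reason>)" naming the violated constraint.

fails (NOT NULL on specialty)

specialty is explicitly set to NULL, but specialty is part of the PRIMARY KEY (implied NOT NULL).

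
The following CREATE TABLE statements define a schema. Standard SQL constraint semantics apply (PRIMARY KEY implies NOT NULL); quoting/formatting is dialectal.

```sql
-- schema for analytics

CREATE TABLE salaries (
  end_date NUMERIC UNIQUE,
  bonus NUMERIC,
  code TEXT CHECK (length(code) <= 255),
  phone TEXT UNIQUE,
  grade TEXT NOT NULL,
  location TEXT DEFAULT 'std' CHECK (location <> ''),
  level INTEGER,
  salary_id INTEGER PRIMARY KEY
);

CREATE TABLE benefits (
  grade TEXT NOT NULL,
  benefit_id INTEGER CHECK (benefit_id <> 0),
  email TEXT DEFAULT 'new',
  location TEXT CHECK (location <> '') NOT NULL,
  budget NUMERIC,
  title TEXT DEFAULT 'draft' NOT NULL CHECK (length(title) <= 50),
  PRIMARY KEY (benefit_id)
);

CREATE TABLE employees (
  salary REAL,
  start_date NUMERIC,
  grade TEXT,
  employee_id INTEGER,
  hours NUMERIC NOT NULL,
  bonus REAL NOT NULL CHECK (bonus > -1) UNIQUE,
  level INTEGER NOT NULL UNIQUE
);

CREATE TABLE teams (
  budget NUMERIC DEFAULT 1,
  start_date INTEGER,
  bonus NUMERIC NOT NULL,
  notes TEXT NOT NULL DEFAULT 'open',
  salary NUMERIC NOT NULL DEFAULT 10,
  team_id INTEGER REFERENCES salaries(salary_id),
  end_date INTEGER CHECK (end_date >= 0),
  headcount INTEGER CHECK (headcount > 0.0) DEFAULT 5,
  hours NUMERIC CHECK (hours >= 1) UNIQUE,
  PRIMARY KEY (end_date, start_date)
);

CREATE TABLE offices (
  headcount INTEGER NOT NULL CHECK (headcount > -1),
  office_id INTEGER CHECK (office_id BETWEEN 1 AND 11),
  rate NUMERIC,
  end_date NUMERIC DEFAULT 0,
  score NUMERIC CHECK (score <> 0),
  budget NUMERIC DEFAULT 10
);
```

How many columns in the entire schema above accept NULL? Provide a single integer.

21

salaries: 6 nullable (end_date, bonus, code, phone, location, level — PK (salary_id) and explicit NOT NULL columns excluded).
benefits: 2 nullable (email, budget — PK (benefit_id) and explicit NOT NULL columns excluded).
employees: 4 nullable (salary, start_date, grade, employee_id — PK none and explicit NOT NULL columns excluded).
teams: 4 nullable (budget, team_id, headcount, hours — PK (end_date, start_date) and explicit NOT NULL columns excluded).
offices: 5 nullable (office_id, rate, end_date, score, budget — PK none and explicit NOT NULL columns excluded).
Total: 6 + 2 + 4 + 4 + 5 = 21.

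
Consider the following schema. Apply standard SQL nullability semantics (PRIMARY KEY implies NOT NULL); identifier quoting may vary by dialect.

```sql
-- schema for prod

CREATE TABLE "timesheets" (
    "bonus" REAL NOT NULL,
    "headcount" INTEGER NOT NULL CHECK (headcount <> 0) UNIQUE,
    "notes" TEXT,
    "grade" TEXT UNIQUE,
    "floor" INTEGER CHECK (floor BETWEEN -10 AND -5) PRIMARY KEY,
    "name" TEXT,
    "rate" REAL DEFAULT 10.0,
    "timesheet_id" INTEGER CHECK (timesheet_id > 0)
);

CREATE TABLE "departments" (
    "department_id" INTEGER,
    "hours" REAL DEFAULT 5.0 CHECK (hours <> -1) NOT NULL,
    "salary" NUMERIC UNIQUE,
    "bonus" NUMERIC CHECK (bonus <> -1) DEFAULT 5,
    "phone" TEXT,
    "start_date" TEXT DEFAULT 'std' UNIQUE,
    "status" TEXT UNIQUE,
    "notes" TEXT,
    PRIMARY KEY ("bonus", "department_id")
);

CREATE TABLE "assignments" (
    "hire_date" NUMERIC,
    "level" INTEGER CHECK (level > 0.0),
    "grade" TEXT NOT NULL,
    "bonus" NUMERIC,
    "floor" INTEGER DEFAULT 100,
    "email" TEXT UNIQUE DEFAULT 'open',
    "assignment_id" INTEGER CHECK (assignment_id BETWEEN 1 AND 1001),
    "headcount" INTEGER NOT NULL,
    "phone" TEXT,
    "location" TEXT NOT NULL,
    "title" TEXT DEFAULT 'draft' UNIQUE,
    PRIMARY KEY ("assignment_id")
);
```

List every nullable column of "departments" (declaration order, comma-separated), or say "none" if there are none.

salary, phone, start_date, status, notes

- department_id: part of the PRIMARY KEY, which implies NOT NULL → not nullable.
- hours: declared NOT NULL → not nullable.
- salary: UNIQUE does not imply NOT NULL → nullable.
- bonus: part of the PRIMARY KEY, which implies NOT NULL → not nullable.
- phone: no NOT NULL constraint applies → nullable.
- start_date: UNIQUE does not imply NOT NULL → nullable.
- status: UNIQUE does not imply NOT NULL → nullable.
- notes: no NOT NULL constraint applies → nullable.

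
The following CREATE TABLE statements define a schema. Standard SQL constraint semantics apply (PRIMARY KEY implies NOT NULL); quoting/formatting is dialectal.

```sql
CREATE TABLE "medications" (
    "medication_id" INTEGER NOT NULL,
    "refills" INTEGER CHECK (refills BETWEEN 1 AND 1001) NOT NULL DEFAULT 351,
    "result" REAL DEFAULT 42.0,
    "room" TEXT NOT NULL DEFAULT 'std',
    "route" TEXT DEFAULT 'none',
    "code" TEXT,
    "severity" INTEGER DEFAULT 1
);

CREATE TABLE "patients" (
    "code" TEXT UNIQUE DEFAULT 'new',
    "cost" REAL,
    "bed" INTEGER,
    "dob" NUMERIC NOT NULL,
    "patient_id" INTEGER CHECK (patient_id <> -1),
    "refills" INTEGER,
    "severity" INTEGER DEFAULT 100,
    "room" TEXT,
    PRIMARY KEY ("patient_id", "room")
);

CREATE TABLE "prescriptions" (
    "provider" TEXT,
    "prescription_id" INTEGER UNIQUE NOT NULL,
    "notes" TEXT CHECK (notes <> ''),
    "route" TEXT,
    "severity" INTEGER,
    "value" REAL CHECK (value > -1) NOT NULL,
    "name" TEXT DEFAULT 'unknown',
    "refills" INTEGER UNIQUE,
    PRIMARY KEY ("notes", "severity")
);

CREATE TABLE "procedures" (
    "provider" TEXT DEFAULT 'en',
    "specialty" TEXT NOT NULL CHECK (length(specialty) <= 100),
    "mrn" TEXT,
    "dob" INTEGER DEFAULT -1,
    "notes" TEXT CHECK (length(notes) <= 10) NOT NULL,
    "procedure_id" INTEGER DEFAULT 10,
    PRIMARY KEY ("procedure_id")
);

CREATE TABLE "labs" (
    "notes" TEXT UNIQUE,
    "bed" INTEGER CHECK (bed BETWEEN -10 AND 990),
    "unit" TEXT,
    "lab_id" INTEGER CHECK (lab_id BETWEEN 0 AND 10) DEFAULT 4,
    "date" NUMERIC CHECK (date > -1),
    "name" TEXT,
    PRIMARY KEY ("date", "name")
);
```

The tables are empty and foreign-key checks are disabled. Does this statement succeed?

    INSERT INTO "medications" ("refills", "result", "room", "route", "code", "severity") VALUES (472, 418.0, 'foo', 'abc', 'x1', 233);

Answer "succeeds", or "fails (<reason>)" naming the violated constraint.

fails (NOT NULL on medication_id)

medication_id is omitted from the column list and has no DEFAULT, so it would receive NULL.
But medication_id is declared NOT NULL.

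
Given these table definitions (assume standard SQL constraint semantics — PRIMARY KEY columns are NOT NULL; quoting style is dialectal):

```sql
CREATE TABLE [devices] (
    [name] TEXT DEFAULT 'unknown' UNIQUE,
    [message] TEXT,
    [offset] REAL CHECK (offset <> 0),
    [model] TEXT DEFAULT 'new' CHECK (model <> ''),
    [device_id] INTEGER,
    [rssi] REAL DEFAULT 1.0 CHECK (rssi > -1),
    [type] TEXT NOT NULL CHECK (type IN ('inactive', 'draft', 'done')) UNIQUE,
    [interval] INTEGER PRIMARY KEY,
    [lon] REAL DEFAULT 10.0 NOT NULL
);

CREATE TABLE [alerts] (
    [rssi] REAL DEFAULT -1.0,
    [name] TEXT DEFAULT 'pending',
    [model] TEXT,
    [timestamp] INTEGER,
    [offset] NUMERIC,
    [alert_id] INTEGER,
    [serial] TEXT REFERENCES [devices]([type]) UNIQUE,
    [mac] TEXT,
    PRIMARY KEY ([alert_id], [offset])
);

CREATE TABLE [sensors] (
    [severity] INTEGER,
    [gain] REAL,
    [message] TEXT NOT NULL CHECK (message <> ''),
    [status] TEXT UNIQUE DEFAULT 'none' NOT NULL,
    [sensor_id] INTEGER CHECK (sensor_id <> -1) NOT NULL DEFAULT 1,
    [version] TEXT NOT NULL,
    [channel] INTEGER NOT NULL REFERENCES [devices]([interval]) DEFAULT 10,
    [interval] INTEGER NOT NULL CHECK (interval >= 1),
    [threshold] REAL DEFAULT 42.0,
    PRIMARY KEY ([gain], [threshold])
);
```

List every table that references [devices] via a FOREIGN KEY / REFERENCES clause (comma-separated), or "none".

- alerts.serial references devices(type).
- sensors.channel references devices(interval).

alerts, sensors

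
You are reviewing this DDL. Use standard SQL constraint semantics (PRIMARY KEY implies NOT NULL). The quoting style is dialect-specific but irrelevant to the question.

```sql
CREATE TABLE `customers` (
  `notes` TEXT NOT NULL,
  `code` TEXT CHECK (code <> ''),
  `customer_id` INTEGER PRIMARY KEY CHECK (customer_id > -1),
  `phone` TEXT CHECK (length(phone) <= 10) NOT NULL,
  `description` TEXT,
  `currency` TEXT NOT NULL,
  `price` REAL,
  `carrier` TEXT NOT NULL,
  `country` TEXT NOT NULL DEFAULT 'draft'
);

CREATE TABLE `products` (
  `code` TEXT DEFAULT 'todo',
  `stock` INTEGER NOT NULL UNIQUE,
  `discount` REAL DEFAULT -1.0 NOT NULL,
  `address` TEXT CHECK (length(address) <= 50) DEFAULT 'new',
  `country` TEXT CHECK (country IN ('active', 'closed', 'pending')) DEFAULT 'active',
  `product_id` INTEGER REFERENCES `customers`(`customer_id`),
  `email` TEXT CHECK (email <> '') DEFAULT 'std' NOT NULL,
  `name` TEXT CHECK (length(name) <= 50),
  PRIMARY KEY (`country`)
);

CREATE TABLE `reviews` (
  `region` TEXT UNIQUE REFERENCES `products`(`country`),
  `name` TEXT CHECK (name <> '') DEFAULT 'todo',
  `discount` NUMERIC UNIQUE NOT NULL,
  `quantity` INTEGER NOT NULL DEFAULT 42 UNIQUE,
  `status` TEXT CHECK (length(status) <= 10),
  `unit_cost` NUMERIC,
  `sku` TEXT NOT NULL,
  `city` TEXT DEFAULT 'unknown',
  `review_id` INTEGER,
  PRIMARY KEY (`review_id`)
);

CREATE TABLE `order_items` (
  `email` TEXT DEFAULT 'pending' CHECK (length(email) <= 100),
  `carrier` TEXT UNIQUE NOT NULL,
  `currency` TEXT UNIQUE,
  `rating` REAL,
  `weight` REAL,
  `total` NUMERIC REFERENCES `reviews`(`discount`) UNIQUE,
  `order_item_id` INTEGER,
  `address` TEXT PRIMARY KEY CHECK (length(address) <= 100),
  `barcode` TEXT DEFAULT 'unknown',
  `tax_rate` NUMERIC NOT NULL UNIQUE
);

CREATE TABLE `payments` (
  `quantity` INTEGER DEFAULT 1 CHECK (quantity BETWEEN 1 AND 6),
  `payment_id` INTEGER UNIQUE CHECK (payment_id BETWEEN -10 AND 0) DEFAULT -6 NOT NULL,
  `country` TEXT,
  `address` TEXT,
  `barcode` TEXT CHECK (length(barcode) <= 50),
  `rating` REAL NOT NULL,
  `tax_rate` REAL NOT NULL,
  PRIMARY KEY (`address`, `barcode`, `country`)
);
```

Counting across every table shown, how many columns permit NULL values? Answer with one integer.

20

customers: 3 nullable (code, description, price — PK (customer_id) and explicit NOT NULL columns excluded).
products: 4 nullable (code, address, product_id, name — PK (country) and explicit NOT NULL columns excluded).
reviews: 5 nullable (region, name, status, unit_cost, city — PK (review_id) and explicit NOT NULL columns excluded).
order_items: 7 nullable (email, currency, rating, weight, total, order_item_id, barcode — PK (address) and explicit NOT NULL columns excluded).
payments: 1 nullable (quantity — PK (address, barcode, country) and explicit NOT NULL columns excluded).
Total: 3 + 4 + 5 + 7 + 1 = 20.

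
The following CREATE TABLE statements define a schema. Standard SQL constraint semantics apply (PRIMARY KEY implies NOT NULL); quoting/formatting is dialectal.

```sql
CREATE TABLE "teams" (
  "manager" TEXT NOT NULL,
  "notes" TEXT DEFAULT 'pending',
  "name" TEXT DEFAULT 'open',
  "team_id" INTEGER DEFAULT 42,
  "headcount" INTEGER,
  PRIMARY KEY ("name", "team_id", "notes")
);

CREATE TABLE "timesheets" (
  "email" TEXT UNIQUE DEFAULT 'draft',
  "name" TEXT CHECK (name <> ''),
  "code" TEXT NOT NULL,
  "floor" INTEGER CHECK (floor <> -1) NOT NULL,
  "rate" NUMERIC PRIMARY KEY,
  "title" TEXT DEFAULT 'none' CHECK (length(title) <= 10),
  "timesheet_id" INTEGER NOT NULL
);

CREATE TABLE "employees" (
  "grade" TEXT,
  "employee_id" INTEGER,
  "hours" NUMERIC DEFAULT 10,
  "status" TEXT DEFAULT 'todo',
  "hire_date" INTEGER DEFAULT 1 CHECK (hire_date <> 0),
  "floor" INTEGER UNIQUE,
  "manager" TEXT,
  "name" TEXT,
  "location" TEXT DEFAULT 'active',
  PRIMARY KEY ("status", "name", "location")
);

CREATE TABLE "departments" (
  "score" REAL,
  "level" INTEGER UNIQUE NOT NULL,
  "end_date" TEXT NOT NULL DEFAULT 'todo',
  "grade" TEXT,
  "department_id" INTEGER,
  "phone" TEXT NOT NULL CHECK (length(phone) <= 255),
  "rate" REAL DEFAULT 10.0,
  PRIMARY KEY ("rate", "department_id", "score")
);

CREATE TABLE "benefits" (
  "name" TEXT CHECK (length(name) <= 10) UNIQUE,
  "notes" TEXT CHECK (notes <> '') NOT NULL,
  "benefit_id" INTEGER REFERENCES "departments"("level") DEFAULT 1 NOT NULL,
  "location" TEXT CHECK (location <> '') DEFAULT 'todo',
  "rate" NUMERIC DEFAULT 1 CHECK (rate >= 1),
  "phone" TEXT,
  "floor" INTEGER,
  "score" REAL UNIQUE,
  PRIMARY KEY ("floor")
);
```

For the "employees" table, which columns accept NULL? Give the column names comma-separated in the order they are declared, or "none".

grade, employee_id, hours, hire_date, floor, manager

- grade: no NOT NULL constraint applies → nullable.
- employee_id: no NOT NULL constraint applies → nullable.
- hours: DEFAULT only fills an omitted column; an explicit NULL is still allowed → nullable.
- status: part of the PRIMARY KEY, which implies NOT NULL → not nullable.
- hire_date: CHECK does not forbid NULL (a CHECK constraint passes when its expression is NULL) → nullable.
- floor: UNIQUE does not imply NOT NULL → nullable.
- manager: no NOT NULL constraint applies → nullable.
- name: part of the PRIMARY KEY, which implies NOT NULL → not nullable.
- location: part of the PRIMARY KEY, which implies NOT NULL → not nullable.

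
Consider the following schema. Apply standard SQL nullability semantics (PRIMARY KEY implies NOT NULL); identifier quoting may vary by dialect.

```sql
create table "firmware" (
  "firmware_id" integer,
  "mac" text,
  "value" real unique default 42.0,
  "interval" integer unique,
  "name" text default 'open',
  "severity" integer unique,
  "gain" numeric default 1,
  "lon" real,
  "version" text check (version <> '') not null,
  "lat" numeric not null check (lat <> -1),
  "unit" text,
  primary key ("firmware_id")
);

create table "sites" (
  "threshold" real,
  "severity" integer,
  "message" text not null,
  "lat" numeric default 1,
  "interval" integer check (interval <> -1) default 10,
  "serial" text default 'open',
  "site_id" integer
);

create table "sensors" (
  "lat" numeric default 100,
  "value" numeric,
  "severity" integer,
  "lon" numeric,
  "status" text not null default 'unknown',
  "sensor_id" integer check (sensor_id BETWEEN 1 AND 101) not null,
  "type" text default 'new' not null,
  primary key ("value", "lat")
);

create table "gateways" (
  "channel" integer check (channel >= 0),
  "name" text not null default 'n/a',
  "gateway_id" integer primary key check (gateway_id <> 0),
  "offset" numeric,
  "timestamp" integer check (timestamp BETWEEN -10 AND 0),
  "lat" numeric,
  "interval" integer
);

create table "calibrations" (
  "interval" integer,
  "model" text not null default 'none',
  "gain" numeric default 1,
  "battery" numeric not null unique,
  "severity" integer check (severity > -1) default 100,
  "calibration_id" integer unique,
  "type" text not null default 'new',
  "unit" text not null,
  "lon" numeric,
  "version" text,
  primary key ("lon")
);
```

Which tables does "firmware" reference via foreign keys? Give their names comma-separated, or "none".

none

No column in firmware has a REFERENCES clause.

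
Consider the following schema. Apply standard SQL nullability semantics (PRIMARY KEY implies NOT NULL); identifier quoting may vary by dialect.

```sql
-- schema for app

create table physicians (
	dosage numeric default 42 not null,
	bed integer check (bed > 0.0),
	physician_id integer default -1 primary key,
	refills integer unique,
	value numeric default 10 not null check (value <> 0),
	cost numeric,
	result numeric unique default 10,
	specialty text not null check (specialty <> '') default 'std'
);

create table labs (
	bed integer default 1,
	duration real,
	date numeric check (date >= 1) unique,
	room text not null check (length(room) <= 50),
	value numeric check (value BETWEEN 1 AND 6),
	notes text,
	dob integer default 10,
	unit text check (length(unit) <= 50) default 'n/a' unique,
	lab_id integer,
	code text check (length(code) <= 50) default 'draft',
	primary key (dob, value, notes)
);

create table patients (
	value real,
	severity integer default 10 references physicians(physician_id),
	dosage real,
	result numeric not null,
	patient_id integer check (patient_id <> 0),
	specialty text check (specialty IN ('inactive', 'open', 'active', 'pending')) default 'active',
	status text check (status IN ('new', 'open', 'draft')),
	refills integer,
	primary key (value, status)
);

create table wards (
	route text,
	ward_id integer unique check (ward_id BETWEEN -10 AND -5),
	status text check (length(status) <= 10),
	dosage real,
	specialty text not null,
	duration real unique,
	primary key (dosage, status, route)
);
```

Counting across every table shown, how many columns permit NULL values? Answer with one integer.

physicians: 4 nullable (bed, refills, cost, result — PK (physician_id) and explicit NOT NULL columns excluded).
labs: 6 nullable (bed, duration, date, unit, lab_id, code — PK (dob, value, notes) and explicit NOT NULL columns excluded).
patients: 5 nullable (severity, dosage, patient_id, specialty, refills — PK (value, status) and explicit NOT NULL columns excluded).
wards: 2 nullable (ward_id, duration — PK (dosage, status, route) and explicit NOT NULL columns excluded).
Total: 4 + 6 + 5 + 2 = 17.

17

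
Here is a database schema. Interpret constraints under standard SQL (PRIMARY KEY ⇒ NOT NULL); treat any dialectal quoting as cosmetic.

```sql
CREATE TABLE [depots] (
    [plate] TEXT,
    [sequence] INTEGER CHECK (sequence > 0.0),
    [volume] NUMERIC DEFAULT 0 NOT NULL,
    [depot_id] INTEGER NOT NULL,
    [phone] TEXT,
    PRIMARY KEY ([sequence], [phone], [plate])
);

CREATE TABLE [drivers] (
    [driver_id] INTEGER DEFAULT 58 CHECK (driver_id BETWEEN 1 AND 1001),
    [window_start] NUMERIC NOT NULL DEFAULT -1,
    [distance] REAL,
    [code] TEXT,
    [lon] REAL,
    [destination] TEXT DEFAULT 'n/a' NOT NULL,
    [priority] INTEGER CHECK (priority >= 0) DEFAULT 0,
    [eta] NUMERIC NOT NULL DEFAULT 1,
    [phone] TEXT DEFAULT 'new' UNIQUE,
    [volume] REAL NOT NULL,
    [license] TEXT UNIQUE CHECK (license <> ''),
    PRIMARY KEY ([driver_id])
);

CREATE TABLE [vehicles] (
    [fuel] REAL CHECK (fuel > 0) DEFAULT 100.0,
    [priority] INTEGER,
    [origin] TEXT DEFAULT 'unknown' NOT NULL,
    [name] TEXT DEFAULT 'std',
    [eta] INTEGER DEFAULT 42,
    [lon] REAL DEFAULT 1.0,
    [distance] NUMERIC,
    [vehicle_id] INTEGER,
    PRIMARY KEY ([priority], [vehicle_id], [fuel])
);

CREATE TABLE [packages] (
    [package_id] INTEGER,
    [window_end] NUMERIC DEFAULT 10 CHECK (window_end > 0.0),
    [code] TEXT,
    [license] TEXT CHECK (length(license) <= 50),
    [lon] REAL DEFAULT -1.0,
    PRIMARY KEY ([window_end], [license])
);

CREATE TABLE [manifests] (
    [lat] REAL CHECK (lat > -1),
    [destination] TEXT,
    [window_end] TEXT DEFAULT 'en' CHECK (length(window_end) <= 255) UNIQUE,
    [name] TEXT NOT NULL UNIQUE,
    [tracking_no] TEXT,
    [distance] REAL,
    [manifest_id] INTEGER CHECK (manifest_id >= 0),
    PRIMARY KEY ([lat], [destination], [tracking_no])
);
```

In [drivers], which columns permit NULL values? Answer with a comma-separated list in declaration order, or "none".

- driver_id: part of the PRIMARY KEY, which implies NOT NULL → not nullable.
- window_start: declared NOT NULL → not nullable.
- distance: no NOT NULL constraint applies → nullable.
- code: no NOT NULL constraint applies → nullable.
- lon: no NOT NULL constraint applies → nullable.
- destination: declared NOT NULL → not nullable.
- priority: CHECK does not forbid NULL (a CHECK constraint passes when its expression is NULL) → nullable.
- eta: declared NOT NULL → not nullable.
- phone: UNIQUE does not imply NOT NULL → nullable.
- volume: declared NOT NULL → not nullable.
- license: CHECK does not forbid NULL (a CHECK constraint passes when its expression is NULL) → nullable.

distance, code, lon, priority, phone, license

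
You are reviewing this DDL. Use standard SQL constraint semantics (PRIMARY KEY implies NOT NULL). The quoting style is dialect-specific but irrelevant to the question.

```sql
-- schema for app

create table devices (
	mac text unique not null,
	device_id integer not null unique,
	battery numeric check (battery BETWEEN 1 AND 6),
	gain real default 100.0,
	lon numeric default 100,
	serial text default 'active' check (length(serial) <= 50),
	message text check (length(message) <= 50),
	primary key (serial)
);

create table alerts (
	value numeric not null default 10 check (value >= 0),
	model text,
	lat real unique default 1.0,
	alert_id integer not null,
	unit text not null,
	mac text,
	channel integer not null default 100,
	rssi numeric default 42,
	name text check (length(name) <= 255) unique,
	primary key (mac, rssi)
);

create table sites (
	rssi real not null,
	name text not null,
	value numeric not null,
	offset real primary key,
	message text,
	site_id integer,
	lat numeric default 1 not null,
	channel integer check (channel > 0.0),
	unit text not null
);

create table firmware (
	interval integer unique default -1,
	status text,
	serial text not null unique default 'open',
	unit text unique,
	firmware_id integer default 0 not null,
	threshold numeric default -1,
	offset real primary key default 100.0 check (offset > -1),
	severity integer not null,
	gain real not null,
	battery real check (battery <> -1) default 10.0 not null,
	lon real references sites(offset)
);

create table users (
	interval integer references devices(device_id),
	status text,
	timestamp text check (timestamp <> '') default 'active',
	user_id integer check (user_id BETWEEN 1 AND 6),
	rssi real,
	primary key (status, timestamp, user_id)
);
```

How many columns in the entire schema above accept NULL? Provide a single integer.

devices: 4 nullable (battery, gain, lon, message — PK (serial) and explicit NOT NULL columns excluded).
alerts: 3 nullable (model, lat, name — PK (mac, rssi) and explicit NOT NULL columns excluded).
sites: 3 nullable (message, site_id, channel — PK (offset) and explicit NOT NULL columns excluded).
firmware: 5 nullable (interval, status, unit, threshold, lon — PK (offset) and explicit NOT NULL columns excluded).
users: 2 nullable (interval, rssi — PK (status, timestamp, user_id) and explicit NOT NULL columns excluded).
Total: 4 + 3 + 3 + 5 + 2 = 17.

17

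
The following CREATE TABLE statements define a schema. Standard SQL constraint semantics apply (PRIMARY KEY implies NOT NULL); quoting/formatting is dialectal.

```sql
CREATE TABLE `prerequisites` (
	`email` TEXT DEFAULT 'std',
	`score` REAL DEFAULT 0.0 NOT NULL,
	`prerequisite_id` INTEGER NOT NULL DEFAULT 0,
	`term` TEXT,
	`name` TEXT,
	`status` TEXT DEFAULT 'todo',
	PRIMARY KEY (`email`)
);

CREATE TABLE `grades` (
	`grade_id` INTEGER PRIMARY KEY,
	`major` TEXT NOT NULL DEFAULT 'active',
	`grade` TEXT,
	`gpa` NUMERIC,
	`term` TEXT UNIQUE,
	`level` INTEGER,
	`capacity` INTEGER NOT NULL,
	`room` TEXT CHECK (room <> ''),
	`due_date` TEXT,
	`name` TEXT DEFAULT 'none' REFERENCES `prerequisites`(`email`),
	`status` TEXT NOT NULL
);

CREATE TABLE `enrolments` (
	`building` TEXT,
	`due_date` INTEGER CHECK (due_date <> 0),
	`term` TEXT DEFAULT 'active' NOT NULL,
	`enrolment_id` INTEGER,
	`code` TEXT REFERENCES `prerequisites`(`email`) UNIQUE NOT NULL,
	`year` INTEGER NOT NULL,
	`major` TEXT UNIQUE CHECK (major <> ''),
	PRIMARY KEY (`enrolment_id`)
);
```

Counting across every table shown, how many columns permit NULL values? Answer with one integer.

13

prerequisites: 3 nullable (term, name, status — PK (email) and explicit NOT NULL columns excluded).
grades: 7 nullable (grade, gpa, term, level, room, due_date, name — PK (grade_id) and explicit NOT NULL columns excluded).
enrolments: 3 nullable (building, due_date, major — PK (enrolment_id) and explicit NOT NULL columns excluded).
Total: 3 + 7 + 3 = 13.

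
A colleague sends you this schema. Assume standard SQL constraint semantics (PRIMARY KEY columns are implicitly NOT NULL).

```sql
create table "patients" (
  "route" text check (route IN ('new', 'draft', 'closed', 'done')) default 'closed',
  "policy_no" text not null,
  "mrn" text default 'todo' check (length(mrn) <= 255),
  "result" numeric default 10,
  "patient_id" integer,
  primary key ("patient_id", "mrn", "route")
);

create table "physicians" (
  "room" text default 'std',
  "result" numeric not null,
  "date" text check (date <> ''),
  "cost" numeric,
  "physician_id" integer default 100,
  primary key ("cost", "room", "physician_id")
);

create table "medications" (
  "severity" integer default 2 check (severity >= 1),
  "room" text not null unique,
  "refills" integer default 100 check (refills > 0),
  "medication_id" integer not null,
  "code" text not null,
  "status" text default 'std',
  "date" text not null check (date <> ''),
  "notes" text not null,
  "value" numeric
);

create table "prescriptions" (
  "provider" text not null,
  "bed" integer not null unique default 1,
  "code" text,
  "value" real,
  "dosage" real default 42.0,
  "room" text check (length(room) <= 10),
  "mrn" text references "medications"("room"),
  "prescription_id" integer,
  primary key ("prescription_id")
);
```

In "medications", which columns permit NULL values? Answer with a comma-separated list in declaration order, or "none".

- severity: CHECK does not forbid NULL (a CHECK constraint passes when its expression is NULL) → nullable.
- room: declared NOT NULL → not nullable.
- refills: CHECK does not forbid NULL (a CHECK constraint passes when its expression is NULL) → nullable.
- medication_id: declared NOT NULL → not nullable.
- code: declared NOT NULL → not nullable.
- status: DEFAULT only fills an omitted column; an explicit NULL is still allowed → nullable.
- date: declared NOT NULL → not nullable.
- notes: declared NOT NULL → not nullable.
- value: no NOT NULL constraint applies → nullable.

severity, refills, status, value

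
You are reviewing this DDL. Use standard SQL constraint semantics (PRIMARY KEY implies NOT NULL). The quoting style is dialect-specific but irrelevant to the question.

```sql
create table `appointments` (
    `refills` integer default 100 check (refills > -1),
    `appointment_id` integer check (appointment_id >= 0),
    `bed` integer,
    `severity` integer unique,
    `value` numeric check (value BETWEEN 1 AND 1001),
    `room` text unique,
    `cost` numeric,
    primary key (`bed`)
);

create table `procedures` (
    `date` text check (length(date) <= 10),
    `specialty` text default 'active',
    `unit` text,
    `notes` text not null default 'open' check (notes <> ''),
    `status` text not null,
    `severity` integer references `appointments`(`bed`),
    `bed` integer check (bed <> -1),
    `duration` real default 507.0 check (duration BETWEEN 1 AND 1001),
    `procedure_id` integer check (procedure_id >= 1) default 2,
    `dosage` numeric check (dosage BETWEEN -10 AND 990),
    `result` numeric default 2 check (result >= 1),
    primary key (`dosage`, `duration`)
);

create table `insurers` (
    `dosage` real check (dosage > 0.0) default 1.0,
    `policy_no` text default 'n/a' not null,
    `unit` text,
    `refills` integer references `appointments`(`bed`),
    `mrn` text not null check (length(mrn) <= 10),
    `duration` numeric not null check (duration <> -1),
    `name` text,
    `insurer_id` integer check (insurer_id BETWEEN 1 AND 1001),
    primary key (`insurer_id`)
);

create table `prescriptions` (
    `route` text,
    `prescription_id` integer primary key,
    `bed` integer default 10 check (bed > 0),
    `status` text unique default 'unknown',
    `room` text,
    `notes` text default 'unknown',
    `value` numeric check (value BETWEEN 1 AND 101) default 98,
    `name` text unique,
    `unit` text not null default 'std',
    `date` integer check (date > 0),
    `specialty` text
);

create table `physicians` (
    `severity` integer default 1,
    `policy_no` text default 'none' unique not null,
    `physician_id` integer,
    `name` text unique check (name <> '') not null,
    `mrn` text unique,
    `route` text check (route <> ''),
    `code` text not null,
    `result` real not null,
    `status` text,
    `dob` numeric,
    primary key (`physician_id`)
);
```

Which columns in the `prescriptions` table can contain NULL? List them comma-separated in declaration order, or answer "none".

route, bed, status, room, notes, value, name, date, specialty

- route: no NOT NULL constraint applies → nullable.
- prescription_id: part of the PRIMARY KEY, which implies NOT NULL → not nullable.
- bed: CHECK does not forbid NULL (a CHECK constraint passes when its expression is NULL) → nullable.
- status: UNIQUE does not imply NOT NULL → nullable.
- room: no NOT NULL constraint applies → nullable.
- notes: DEFAULT only fills an omitted column; an explicit NULL is still allowed → nullable.
- value: CHECK does not forbid NULL (a CHECK constraint passes when its expression is NULL) → nullable.
- name: UNIQUE does not imply NOT NULL → nullable.
- unit: declared NOT NULL → not nullable.
- date: CHECK does not forbid NULL (a CHECK constraint passes when its expression is NULL) → nullable.
- specialty: no NOT NULL constraint applies → nullable.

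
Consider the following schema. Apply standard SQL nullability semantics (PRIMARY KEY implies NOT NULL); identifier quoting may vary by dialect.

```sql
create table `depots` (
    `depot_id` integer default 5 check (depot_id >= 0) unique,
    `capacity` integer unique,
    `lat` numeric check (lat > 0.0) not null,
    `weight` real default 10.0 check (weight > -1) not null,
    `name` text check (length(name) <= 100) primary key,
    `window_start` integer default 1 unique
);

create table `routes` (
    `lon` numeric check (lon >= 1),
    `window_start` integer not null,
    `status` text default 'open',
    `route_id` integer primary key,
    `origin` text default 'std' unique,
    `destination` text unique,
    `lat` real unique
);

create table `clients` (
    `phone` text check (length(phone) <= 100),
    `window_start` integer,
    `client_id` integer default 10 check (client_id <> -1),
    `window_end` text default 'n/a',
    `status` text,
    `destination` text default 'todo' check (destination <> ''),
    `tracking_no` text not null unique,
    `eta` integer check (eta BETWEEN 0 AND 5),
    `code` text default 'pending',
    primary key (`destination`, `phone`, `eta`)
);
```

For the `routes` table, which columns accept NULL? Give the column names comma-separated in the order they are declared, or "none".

- lon: CHECK does not forbid NULL (a CHECK constraint passes when its expression is NULL) → nullable.
- window_start: declared NOT NULL → not nullable.
- status: DEFAULT only fills an omitted column; an explicit NULL is still allowed → nullable.
- route_id: part of the PRIMARY KEY, which implies NOT NULL → not nullable.
- origin: UNIQUE does not imply NOT NULL → nullable.
- destination: UNIQUE does not imply NOT NULL → nullable.
- lat: UNIQUE does not imply NOT NULL → nullable.

lon, status, origin, destination, lat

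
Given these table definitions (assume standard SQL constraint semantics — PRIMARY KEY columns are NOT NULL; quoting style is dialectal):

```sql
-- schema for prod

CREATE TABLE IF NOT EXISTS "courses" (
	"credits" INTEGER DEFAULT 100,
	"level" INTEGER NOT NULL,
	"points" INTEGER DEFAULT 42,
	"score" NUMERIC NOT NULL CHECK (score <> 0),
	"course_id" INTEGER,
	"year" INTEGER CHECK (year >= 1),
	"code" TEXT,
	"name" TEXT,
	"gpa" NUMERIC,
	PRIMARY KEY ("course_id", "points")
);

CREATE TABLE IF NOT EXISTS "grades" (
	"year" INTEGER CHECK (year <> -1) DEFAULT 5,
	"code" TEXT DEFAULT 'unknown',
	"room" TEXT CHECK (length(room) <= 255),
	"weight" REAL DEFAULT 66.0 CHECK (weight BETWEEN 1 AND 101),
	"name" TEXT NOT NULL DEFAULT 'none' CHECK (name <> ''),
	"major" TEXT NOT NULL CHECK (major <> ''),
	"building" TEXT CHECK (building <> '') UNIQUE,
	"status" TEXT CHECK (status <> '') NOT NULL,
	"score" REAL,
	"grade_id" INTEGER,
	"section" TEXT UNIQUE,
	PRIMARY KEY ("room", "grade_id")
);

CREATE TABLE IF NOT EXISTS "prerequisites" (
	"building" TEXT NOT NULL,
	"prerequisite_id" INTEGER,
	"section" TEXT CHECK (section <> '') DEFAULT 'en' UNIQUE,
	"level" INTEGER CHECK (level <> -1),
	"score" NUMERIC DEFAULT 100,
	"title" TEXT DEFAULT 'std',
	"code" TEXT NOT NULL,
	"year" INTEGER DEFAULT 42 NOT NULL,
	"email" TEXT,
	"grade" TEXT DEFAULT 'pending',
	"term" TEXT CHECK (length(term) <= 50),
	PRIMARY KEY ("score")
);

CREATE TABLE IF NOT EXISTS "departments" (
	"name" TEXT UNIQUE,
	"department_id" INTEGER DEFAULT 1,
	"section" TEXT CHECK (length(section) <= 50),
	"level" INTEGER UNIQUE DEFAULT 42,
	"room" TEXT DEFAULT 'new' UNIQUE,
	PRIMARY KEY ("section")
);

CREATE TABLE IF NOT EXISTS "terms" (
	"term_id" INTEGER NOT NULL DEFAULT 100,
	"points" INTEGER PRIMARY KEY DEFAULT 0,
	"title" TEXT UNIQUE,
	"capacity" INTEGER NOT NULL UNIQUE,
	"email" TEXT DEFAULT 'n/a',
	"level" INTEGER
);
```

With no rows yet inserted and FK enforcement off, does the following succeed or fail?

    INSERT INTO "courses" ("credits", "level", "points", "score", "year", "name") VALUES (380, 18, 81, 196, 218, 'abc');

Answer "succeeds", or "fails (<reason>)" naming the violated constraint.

fails (NOT NULL on course_id)

course_id is omitted from the column list and has no DEFAULT, so it would receive NULL.
But course_id is part of the PRIMARY KEY (implied NOT NULL).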